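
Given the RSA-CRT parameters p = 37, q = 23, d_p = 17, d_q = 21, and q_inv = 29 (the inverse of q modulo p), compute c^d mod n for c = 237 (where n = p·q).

217

m₁ = c^(d_p) mod p: c ≡ 15 (mod 37), and 15^17 mod 37 = 32.
m₂ = c^(d_q) mod q: c ≡ 7 (mod 23), and 7^21 mod 23 = 10.
h = q_inv·(m₁ − m₂) mod p = 29·(32 − 10) mod 37 = 9.
m = m₂ + h·q = 10 + 9·23 = 217.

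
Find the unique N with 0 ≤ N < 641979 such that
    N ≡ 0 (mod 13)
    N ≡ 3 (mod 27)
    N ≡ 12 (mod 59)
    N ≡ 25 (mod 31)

The moduli are pairwise coprime; M = 13·27·59·31 = 641979.
M/13 = 49383; 49383 ≡ 9 (mod 13); 9·3 ≡ 1, so inverse 3.
M/27 = 23777; 23777 ≡ 17 (mod 27); 17·8 ≡ 1, so inverse 8.
M/59 = 10881; 10881 ≡ 25 (mod 59); 25·26 ≡ 1, so inverse 26.
M/31 = 20709; 20709 ≡ 1 (mod 31), inverse 1.
N ≡ 0·49383·3 + 3·23777·8 + 12·10881·26 + 25·20709·1 = 4483245.
4483245 mod 641979 = 631371.

631371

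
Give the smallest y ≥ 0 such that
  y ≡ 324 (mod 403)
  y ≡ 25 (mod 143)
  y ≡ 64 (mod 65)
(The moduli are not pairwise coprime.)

gcd(403, 143) = 13 and 13 | (25 − 324), so the pair is consistent; merging gives y ≡ 2742 (mod 4433), where 4433 = lcm(403, 143).
gcd(4433, 65) = 13 and 13 | (64 − 2742), so the pair is consistent; merging gives y ≡ 20474 (mod 22165), where 22165 = lcm(4433, 65).
The solution is unique modulo lcm(403, 143, 65) = 22165.

20474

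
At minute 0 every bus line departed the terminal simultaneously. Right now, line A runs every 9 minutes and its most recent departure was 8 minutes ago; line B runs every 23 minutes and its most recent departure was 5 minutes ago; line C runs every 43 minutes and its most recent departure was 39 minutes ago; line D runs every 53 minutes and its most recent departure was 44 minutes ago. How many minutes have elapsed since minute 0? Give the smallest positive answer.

260963

From t ≡ 8 (mod 9) write t = 8 + 9s. Substituting into t ≡ 5 (mod 23) gives 9s ≡ 20 (mod 23), and since 9⁻¹ ≡ 18 (mod 23), s ≡ 15. Hence t ≡ 8 + 9·15 = 143 (mod 207).
From t ≡ 143 (mod 207) write t = 143 + 207s. Substituting into t ≡ 39 (mod 43) gives 207s ≡ 25 (mod 43), and since 35⁻¹ ≡ 16 (mod 43), s ≡ 13. Hence t ≡ 143 + 207·13 = 2834 (mod 8901).
From t ≡ 2834 (mod 8901) write t = 2834 + 8901s. Substituting into t ≡ 44 (mod 53) gives 8901s ≡ 19 (mod 53), and since 50⁻¹ ≡ 35 (mod 53), s ≡ 29. Hence t ≡ 2834 + 8901·29 = 260963 (mod 471753).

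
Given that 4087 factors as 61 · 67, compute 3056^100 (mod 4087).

562

Mod 61: 3056 ≡ 6; by Fermat, exponent reduces to 100 mod 60 = 40; 6^40 ≡ 13 (mod 61).
Mod 67: 3056 ≡ 41; by Fermat, exponent reduces to 100 mod 66 = 34; 41^34 ≡ 26 (mod 67).
Combine by CRT: x ≡ 13 (mod 61), x ≡ 26 (mod 67) ⇒ x ≡ 562 (mod 4087).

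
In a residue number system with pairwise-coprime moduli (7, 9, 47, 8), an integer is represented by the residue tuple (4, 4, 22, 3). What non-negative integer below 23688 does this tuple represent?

18211

From x ≡ 4 (mod 7) write x = 4 + 7t. Substituting into x ≡ 4 (mod 9) gives 7t ≡ 0 (mod 9), and since 7⁻¹ ≡ 4 (mod 9), t ≡ 0. Hence x ≡ 4 + 7·0 = 4 (mod 63).
From x ≡ 4 (mod 63) write x = 4 + 63t. Substituting into x ≡ 22 (mod 47) gives 63t ≡ 18 (mod 47), and since 16⁻¹ ≡ 3 (mod 47), t ≡ 7. Hence x ≡ 4 + 63·7 = 445 (mod 2961).
From x ≡ 445 (mod 2961) write x = 445 + 2961t. Substituting into x ≡ 3 (mod 8) gives 2961t ≡ 6 (mod 8), and since 1⁻¹ ≡ 1 (mod 8), t ≡ 6. Hence x ≡ 445 + 2961·6 = 18211 (mod 23688).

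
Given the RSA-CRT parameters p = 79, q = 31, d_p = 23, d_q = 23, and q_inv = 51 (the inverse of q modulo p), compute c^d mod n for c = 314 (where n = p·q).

m₁ = c^(d_p) mod p: c ≡ 77 (mod 79), and 77^23 mod 79 = 7.
m₂ = c^(d_q) mod q: c ≡ 4 (mod 31), and 4^23 mod 31 = 2.
h = q_inv·(m₁ − m₂) mod p = 51·(7 − 2) mod 79 = 18.
m = m₂ + h·q = 2 + 18·31 = 560.

560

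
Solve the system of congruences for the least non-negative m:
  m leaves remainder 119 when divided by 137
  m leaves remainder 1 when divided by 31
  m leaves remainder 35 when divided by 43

The moduli are pairwise coprime; N = 137·31·43 = 182621.
N/137 = 1333; 1333 ≡ 100 (mod 137); 100·37 ≡ 1, so inverse 37.
N/31 = 5891; 5891 ≡ 1 (mod 31), inverse 1.
N/43 = 4247; 4247 ≡ 33 (mod 43); 33·30 ≡ 1, so inverse 30.
m ≡ 119·1333·37 + 1·5891·1 + 35·4247·30 = 10334440.
10334440 mod 182621 = 107664.

107664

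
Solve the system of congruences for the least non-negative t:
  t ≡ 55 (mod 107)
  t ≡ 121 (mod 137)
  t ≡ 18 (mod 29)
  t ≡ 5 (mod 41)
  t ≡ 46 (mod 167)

73933952

The moduli are pairwise coprime; N = 107·137·29·41·167 = 2910735017.
N/107 = 27203131; 27203131 ≡ 93 (mod 107); 93·84 ≡ 1, so inverse 84.
N/137 = 21246241; 21246241 ≡ 7 (mod 137); 7·98 ≡ 1, so inverse 98.
N/29 = 100370173; 100370173 ≡ 13 (mod 29); 13·9 ≡ 1, so inverse 9.
N/41 = 70993537; 70993537 ≡ 28 (mod 41); 28·22 ≡ 1, so inverse 22.
N/167 = 17429551; 17429551 ≡ 95 (mod 167); 95·109 ≡ 1, so inverse 109.
t ≡ 55·27203131·84 + 121·21246241·98 + 18·100370173·9 + 5·70993537·22 + 46·17429551·109 = 489077416808.
489077416808 mod 2910735017 = 73933952.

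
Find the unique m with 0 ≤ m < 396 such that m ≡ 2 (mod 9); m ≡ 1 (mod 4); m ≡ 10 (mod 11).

65

The moduli are pairwise coprime; N = 9·4·11 = 396.
N/9 = 44; 44 ≡ 8 (mod 9); 8·8 ≡ 1, so inverse 8.
N/4 = 99; 99 ≡ 3 (mod 4); 3·3 ≡ 1, so inverse 3.
N/11 = 36; 36 ≡ 3 (mod 11); 3·4 ≡ 1, so inverse 4.
m ≡ 2·44·8 + 1·99·3 + 10·36·4 = 2441.
2441 mod 396 = 65.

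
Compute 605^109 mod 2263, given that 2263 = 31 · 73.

Mod 31: 605 ≡ 16; by Fermat, exponent reduces to 109 mod 30 = 19; 16^19 ≡ 2 (mod 31).
Mod 73: 605 ≡ 21; by Fermat, exponent reduces to 109 mod 72 = 37; 21^37 ≡ 52 (mod 73).
Combine by CRT: x ≡ 2 (mod 31), x ≡ 52 (mod 73) ⇒ x ≡ 1366 (mod 2263).

1366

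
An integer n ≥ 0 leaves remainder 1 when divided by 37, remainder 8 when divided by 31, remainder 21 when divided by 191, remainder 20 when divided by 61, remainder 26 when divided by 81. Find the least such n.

The moduli are pairwise coprime; M = 37·31·191·61·81 = 1082459457.
M/37 = 29255661; 29255661 ≡ 20 (mod 37); 20·13 ≡ 1, so inverse 13.
M/31 = 34918047; 34918047 ≡ 19 (mod 31); 19·18 ≡ 1, so inverse 18.
M/191 = 5667327; 5667327 ≡ 166 (mod 191); 166·84 ≡ 1, so inverse 84.
M/61 = 17745237; 17745237 ≡ 32 (mod 61); 32·21 ≡ 1, so inverse 21.
M/81 = 13363697; 13363697 ≡ 74 (mod 81); 74·23 ≡ 1, so inverse 23.
n ≡ 1·29255661·13 + 8·34918047·18 + 21·5667327·84 + 20·17745237·21 + 26·13363697·23 = 30850177535.
30850177535 mod 1082459457 = 541312739.

541312739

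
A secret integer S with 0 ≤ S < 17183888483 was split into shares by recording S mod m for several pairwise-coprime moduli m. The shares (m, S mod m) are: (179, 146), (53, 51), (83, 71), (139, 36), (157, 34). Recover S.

The moduli are pairwise coprime; N = 179·53·83·139·157 = 17183888483.
N/179 = 95999377; 95999377 ≡ 66 (mod 179); 66·19 ≡ 1, so inverse 19.
N/53 = 324224311; 324224311 ≡ 44 (mod 53); 44·47 ≡ 1, so inverse 47.
N/83 = 207034801; 207034801 ≡ 16 (mod 83); 16·26 ≡ 1, so inverse 26.
N/139 = 123625097; 123625097 ≡ 26 (mod 139); 26·123 ≡ 1, so inverse 123.
N/157 = 109451519; 109451519 ≡ 68 (mod 157); 68·127 ≡ 1, so inverse 127.
S ≡ 146·95999377·19 + 51·324224311·47 + 71·207034801·26 + 36·123625097·123 + 34·109451519·127 = 2445677776469.
2445677776469 mod 17183888483 = 5565611883.

5565611883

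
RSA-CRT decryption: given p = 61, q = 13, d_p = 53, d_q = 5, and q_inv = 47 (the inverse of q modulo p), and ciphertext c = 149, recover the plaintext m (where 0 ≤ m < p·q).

41

m₁ = c^(d_p) mod p: c ≡ 27 (mod 61), and 27^53 mod 61 = 41.
m₂ = c^(d_q) mod q: c ≡ 6 (mod 13), and 6^5 mod 13 = 2.
h = q_inv·(m₁ − m₂) mod p = 47·(41 − 2) mod 61 = 3.
m = m₂ + h·q = 2 + 3·13 = 41.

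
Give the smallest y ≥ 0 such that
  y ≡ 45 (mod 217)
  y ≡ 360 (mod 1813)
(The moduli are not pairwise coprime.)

18490

Combine the congruences pairwise.
gcd(217, 1813) = 7 and 7 | (360 − 45), so the pair is consistent; merging gives y ≡ 18490 (mod 56203), where 56203 = lcm(217, 1813).
The solution is unique modulo lcm(217, 1813) = 56203.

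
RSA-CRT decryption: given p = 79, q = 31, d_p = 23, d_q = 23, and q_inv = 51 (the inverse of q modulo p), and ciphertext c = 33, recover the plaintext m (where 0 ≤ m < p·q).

m₁ = c^(d_p) mod p: c ≡ 33 (mod 79), and 33^23 mod 79 = 69.
m₂ = c^(d_q) mod q: c ≡ 2 (mod 31), and 2^23 mod 31 = 8.
h = q_inv·(m₁ − m₂) mod p = 51·(69 − 8) mod 79 = 30.
m = m₂ + h·q = 8 + 30·31 = 938.

938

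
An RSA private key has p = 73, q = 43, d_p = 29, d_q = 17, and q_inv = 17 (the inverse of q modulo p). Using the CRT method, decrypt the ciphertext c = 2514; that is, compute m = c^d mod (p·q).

2265

m₁ = c^(d_p) mod p: c ≡ 32 (mod 73), and 32^29 mod 73 = 2.
m₂ = c^(d_q) mod q: c ≡ 20 (mod 43), and 20^17 mod 43 = 29.
h = q_inv·(m₁ − m₂) mod p = 17·(2 − 29) mod 73 = 52.
m = m₂ + h·q = 29 + 52·43 = 2265.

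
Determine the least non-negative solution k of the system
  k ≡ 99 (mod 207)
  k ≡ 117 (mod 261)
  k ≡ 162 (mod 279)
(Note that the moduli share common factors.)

gcd(207, 261) = 9 and 9 | (117 − 99), so the pair is consistent; merging gives k ≡ 4032 (mod 6003), where 6003 = lcm(207, 261).
gcd(6003, 279) = 9 and 9 | (162 − 4032), so the pair is consistent; merging gives k ≡ 52056 (mod 186093), where 186093 = lcm(6003, 279).
The solution is unique modulo lcm(207, 261, 279) = 186093.

52056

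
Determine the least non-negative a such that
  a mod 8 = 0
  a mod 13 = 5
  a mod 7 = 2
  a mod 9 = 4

6232

Combine the congruences pairwise.
From a ≡ 0 (mod 8) write a = 0 + 8t. Substituting into a ≡ 5 (mod 13) gives 8t ≡ 5 (mod 13), and since 8⁻¹ ≡ 5 (mod 13), t ≡ 12. Hence a ≡ 0 + 8·12 = 96 (mod 104).
From a ≡ 96 (mod 104) write a = 96 + 104t. Substituting into a ≡ 2 (mod 7) gives 104t ≡ 4 (mod 7), and since 6⁻¹ ≡ 6 (mod 7), t ≡ 3. Hence a ≡ 96 + 104·3 = 408 (mod 728).
From a ≡ 408 (mod 728) write a = 408 + 728t. Substituting into a ≡ 4 (mod 9) gives 728t ≡ 1 (mod 9), and since 8⁻¹ ≡ 8 (mod 9), t ≡ 8. Hence a ≡ 408 + 728·8 = 6232 (mod 6552).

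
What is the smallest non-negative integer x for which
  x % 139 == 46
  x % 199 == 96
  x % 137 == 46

1599658

The moduli are pairwise coprime; N = 139·199·137 = 3789557.
N/139 = 27263; 27263 ≡ 19 (mod 139); 19·22 ≡ 1, so inverse 22.
N/199 = 19043; 19043 ≡ 138 (mod 199); 138·137 ≡ 1, so inverse 137.
N/137 = 27661; 27661 ≡ 124 (mod 137); 124·21 ≡ 1, so inverse 21.
x ≡ 46·27263·22 + 96·19043·137 + 46·27661·21 = 304764218.
304764218 mod 3789557 = 1599658.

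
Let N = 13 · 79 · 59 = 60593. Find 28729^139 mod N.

47410

Mod 13: 28729 ≡ 12; by Fermat, exponent reduces to 139 mod 12 = 7; 12^7 ≡ 12 (mod 13).
Mod 79: 28729 ≡ 52; by Fermat, exponent reduces to 139 mod 78 = 61; 52^61 ≡ 10 (mod 79).
Mod 59: 28729 ≡ 55; by Fermat, exponent reduces to 139 mod 58 = 23; 55^23 ≡ 33 (mod 59).
Combine by CRT: x ≡ 12 (mod 13), x ≡ 10 (mod 79), x ≡ 33 (mod 59) ⇒ x ≡ 47410 (mod 60593).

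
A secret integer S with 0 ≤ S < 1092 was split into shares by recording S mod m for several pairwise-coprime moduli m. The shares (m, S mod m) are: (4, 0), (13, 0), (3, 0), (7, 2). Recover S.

The moduli are pairwise coprime; N = 4·13·3·7 = 1092.
N/4 = 273; 273 ≡ 1 (mod 4), inverse 1.
N/13 = 84; 84 ≡ 6 (mod 13); 6·11 ≡ 1, so inverse 11.
N/3 = 364; 364 ≡ 1 (mod 3), inverse 1.
N/7 = 156; 156 ≡ 2 (mod 7); 2·4 ≡ 1, so inverse 4.
S ≡ 0·273·1 + 0·84·11 + 0·364·1 + 2·156·4 = 1248.
1248 mod 1092 = 156.

156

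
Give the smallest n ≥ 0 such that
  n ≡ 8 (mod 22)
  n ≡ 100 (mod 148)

1284

Combine the congruences pairwise.
gcd(22, 148) = 2 and 2 | (100 − 8), so the pair is consistent; merging gives n ≡ 1284 (mod 1628), where 1628 = lcm(22, 148).
The solution is unique modulo lcm(22, 148) = 1628.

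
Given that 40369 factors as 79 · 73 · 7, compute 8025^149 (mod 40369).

Mod 79: 8025 ≡ 46; by Fermat, exponent reduces to 149 mod 78 = 71; 46^71 ≡ 64 (mod 79).
Mod 73: 8025 ≡ 68; by Fermat, exponent reduces to 149 mod 72 = 5; 68^5 ≡ 14 (mod 73).
Mod 7: 8025 ≡ 3; by Fermat, exponent reduces to 149 mod 6 = 5; 3^5 ≡ 5 (mod 7).
Combine by CRT: x ≡ 64 (mod 79), x ≡ 14 (mod 73), x ≡ 5 (mod 7) ⇒ x ≡ 1328 (mod 40369).

1328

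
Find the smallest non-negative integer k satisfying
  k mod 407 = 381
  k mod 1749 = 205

43930

gcd(407, 1749) = 11 and 11 | (205 − 381), so the pair is consistent; merging gives k ≡ 43930 (mod 64713), where 64713 = lcm(407, 1749).
The solution is unique modulo lcm(407, 1749) = 64713.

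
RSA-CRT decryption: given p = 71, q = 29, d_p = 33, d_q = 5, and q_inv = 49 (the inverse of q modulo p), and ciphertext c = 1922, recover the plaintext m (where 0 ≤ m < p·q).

1332

m₁ = c^(d_p) mod p: c ≡ 5 (mod 71), and 5^33 mod 71 = 54.
m₂ = c^(d_q) mod q: c ≡ 8 (mod 29), and 8^5 mod 29 = 27.
h = q_inv·(m₁ − m₂) mod p = 49·(54 − 27) mod 71 = 45.
m = m₂ + h·q = 27 + 45·29 = 1332.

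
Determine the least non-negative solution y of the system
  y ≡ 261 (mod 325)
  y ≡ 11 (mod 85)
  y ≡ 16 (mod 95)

31461

gcd(325, 85) = 5 and 5 | (11 − 261), so the pair is consistent; merging gives y ≡ 3836 (mod 5525), where 5525 = lcm(325, 85).
gcd(5525, 95) = 5 and 5 | (16 − 3836), so the pair is consistent; merging gives y ≡ 31461 (mod 104975), where 104975 = lcm(5525, 95).
The solution is unique modulo lcm(325, 85, 95) = 104975.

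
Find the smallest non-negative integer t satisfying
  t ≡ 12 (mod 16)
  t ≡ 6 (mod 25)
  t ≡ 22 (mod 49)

8156

The moduli are pairwise coprime; N = 16·25·49 = 19600.
N/16 = 1225; 1225 ≡ 9 (mod 16); 9·9 ≡ 1, so inverse 9.
N/25 = 784; 784 ≡ 9 (mod 25); 9·14 ≡ 1, so inverse 14.
N/49 = 400; 400 ≡ 8 (mod 49); 8·43 ≡ 1, so inverse 43.
t ≡ 12·1225·9 + 6·784·14 + 22·400·43 = 576556.
576556 mod 19600 = 8156.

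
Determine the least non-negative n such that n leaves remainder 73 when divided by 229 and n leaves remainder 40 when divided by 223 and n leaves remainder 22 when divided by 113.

The moduli are pairwise coprime; M = 229·223·113 = 5770571.
M/229 = 25199; 25199 ≡ 9 (mod 229); 9·51 ≡ 1, so inverse 51.
M/223 = 25877; 25877 ≡ 9 (mod 223); 9·124 ≡ 1, so inverse 124.
M/113 = 51067; 51067 ≡ 104 (mod 113); 104·25 ≡ 1, so inverse 25.
n ≡ 73·25199·51 + 40·25877·124 + 22·51067·25 = 250252647.
250252647 mod 5770571 = 2118094.

2118094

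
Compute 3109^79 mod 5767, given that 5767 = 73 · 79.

Mod 73: 3109 ≡ 43; by Fermat, exponent reduces to 79 mod 72 = 7; 43^7 ≡ 66 (mod 73).
Mod 79: 3109 ≡ 28; by Fermat, exponent reduces to 79 mod 78 = 1; 28^1 ≡ 28 (mod 79).
Combine by CRT: x ≡ 66 (mod 73), x ≡ 28 (mod 79) ⇒ x ≡ 4373 (mod 5767).

4373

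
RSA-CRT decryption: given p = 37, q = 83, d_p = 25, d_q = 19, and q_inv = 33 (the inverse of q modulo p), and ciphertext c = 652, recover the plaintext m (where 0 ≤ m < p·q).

1133

m₁ = c^(d_p) mod p: c ≡ 23 (mod 37), and 23^25 mod 37 = 23.
m₂ = c^(d_q) mod q: c ≡ 71 (mod 83), and 71^19 mod 83 = 54.
h = q_inv·(m₁ − m₂) mod p = 33·(23 − 54) mod 37 = 13.
m = m₂ + h·q = 54 + 13·83 = 1133.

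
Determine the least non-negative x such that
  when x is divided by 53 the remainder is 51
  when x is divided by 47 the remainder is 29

From x ≡ 51 (mod 53) write x = 51 + 53t. Substituting into x ≡ 29 (mod 47) gives 53t ≡ 25 (mod 47), and since 6⁻¹ ≡ 8 (mod 47), t ≡ 12. Hence x ≡ 51 + 53·12 = 687 (mod 2491).

687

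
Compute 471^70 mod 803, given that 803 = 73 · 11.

12

Mod 73: 471 ≡ 33; 33^70 ≡ 12 (mod 73).
Mod 11: 471 ≡ 9; since 10 | 70, by Fermat 9^70 ≡ 1 (mod 11).
Combine by CRT: x ≡ 12 (mod 73), x ≡ 1 (mod 11) ⇒ x ≡ 12 (mod 803).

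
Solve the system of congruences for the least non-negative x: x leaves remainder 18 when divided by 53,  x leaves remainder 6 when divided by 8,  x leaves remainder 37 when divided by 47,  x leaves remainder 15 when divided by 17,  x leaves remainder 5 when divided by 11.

257174

The moduli are pairwise coprime; N = 53·8·47·17·11 = 3726536.
N/53 = 70312; 70312 ≡ 34 (mod 53); 34·39 ≡ 1, so inverse 39.
N/8 = 465817; 465817 ≡ 1 (mod 8), inverse 1.
N/47 = 79288; 79288 ≡ 46 (mod 47); 46·46 ≡ 1, so inverse 46.
N/17 = 219208; 219208 ≡ 10 (mod 17); 10·12 ≡ 1, so inverse 12.
N/11 = 338776; 338776 ≡ 9 (mod 11); 9·5 ≡ 1, so inverse 5.
x ≡ 18·70312·39 + 6·465817·1 + 37·79288·46 + 15·219208·12 + 5·338776·5 = 235028942.
235028942 mod 3726536 = 257174.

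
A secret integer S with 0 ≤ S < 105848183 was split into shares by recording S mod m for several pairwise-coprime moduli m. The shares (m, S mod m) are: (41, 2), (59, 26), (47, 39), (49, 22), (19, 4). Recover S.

Combine the congruences pairwise.
From S ≡ 2 (mod 41) write S = 2 + 41t. Substituting into S ≡ 26 (mod 59) gives 41t ≡ 24 (mod 59), and since 41⁻¹ ≡ 36 (mod 59), t ≡ 38. Hence S ≡ 2 + 41·38 = 1560 (mod 2419).
From S ≡ 1560 (mod 2419) write S = 1560 + 2419t. Substituting into S ≡ 39 (mod 47) gives 2419t ≡ 30 (mod 47), and since 22⁻¹ ≡ 15 (mod 47), t ≡ 27. Hence S ≡ 1560 + 2419·27 = 66873 (mod 113693).
From S ≡ 66873 (mod 113693) write S = 66873 + 113693t. Substituting into S ≡ 22 (mod 49) gives 113693t ≡ 34 (mod 49), and since 13⁻¹ ≡ 34 (mod 49), t ≡ 29. Hence S ≡ 66873 + 113693·29 = 3363970 (mod 5570957).
From S ≡ 3363970 (mod 5570957) write S = 3363970 + 5570957t. Substituting into S ≡ 4 (mod 19) gives 5570957t ≡ 3 (mod 19), and since 5⁻¹ ≡ 4 (mod 19), t ≡ 12. Hence S ≡ 3363970 + 5570957·12 = 70215454 (mod 105848183).

70215454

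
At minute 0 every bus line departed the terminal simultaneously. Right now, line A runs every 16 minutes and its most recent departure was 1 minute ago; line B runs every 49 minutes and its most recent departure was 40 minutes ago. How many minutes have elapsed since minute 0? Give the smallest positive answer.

From t ≡ 1 (mod 16) write t = 1 + 16s. Substituting into t ≡ 40 (mod 49) gives 16s ≡ 39 (mod 49), and since 16⁻¹ ≡ 46 (mod 49), s ≡ 30. Hence t ≡ 1 + 16·30 = 481 (mod 784).

481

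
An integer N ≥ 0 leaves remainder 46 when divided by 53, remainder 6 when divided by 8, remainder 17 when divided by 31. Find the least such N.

2590

From N ≡ 46 (mod 53) write N = 46 + 53t. Substituting into N ≡ 6 (mod 8) gives 53t ≡ 0 (mod 8), and since 5⁻¹ ≡ 5 (mod 8), t ≡ 0. Hence N ≡ 46 + 53·0 = 46 (mod 424).
From N ≡ 46 (mod 424) write N = 46 + 424t. Substituting into N ≡ 17 (mod 31) gives 424t ≡ 2 (mod 31), and since 21⁻¹ ≡ 3 (mod 31), t ≡ 6. Hence N ≡ 46 + 424·6 = 2590 (mod 13144).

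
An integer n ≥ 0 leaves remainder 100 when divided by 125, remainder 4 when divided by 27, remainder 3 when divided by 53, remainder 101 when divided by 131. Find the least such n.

Combine the congruences pairwise.
From n ≡ 100 (mod 125) write n = 100 + 125t. Substituting into n ≡ 4 (mod 27) gives 125t ≡ 12 (mod 27), and since 17⁻¹ ≡ 8 (mod 27), t ≡ 15. Hence n ≡ 100 + 125·15 = 1975 (mod 3375).
From n ≡ 1975 (mod 3375) write n = 1975 + 3375t. Substituting into n ≡ 3 (mod 53) gives 3375t ≡ 42 (mod 53), and since 36⁻¹ ≡ 28 (mod 53), t ≡ 10. Hence n ≡ 1975 + 3375·10 = 35725 (mod 178875).
From n ≡ 35725 (mod 178875) write n = 35725 + 178875t. Substituting into n ≡ 101 (mod 131) gives 178875t ≡ 8 (mod 131), and since 60⁻¹ ≡ 107 (mod 131), t ≡ 70. Hence n ≡ 35725 + 178875·70 = 12556975 (mod 23432625).

12556975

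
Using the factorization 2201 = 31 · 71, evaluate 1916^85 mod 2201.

1916

Mod 31: 1916 ≡ 25; by Fermat, exponent reduces to 85 mod 30 = 25; 25^25 ≡ 25 (mod 31).
Mod 71: 1916 ≡ 70; by Fermat, exponent reduces to 85 mod 70 = 15; 70^15 ≡ 70 (mod 71).
Combine by CRT: x ≡ 25 (mod 31), x ≡ 70 (mod 71) ⇒ x ≡ 1916 (mod 2201).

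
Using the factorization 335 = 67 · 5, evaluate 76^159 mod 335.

Mod 67: 76 ≡ 9; by Fermat, exponent reduces to 159 mod 66 = 27; 9^27 ≡ 22 (mod 67).
Mod 5: 76 ≡ 1; by Fermat, exponent reduces to 159 mod 4 = 3; 1^3 ≡ 1 (mod 5).
Combine by CRT: x ≡ 22 (mod 67), x ≡ 1 (mod 5) ⇒ x ≡ 156 (mod 335).

156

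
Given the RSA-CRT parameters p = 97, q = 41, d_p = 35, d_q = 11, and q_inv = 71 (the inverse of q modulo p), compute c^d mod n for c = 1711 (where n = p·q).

3140

m₁ = c^(d_p) mod p: c ≡ 62 (mod 97), and 62^35 mod 97 = 36.
m₂ = c^(d_q) mod q: c ≡ 30 (mod 41), and 30^11 mod 41 = 24.
h = q_inv·(m₁ − m₂) mod p = 71·(36 − 24) mod 97 = 76.
m = m₂ + h·q = 24 + 76·41 = 3140.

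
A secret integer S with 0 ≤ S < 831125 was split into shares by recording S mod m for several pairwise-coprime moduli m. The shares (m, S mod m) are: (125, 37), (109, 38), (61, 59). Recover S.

677037

The moduli are pairwise coprime; N = 125·109·61 = 831125.
N/125 = 6649; 6649 ≡ 24 (mod 125); 24·99 ≡ 1, so inverse 99.
N/109 = 7625; 7625 ≡ 104 (mod 109); 104·87 ≡ 1, so inverse 87.
N/61 = 13625; 13625 ≡ 22 (mod 61); 22·25 ≡ 1, so inverse 25.
S ≡ 37·6649·99 + 38·7625·87 + 59·13625·25 = 69660412.
69660412 mod 831125 = 677037.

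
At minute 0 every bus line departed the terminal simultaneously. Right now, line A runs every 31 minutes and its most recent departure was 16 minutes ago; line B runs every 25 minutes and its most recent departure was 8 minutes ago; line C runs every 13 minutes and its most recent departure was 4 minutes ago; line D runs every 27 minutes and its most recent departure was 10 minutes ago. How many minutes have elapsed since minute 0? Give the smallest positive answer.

Combine the congruences pairwise.
From t ≡ 16 (mod 31) write t = 16 + 31s. Substituting into t ≡ 8 (mod 25) gives 31s ≡ 17 (mod 25), and since 6⁻¹ ≡ 21 (mod 25), s ≡ 7. Hence t ≡ 16 + 31·7 = 233 (mod 775).
From t ≡ 233 (mod 775) write t = 233 + 775s. Substituting into t ≡ 4 (mod 13) gives 775s ≡ 5 (mod 13), and since 8⁻¹ ≡ 5 (mod 13), s ≡ 12. Hence t ≡ 233 + 775·12 = 9533 (mod 10075).
From t ≡ 9533 (mod 10075) write t = 9533 + 10075s. Substituting into t ≡ 10 (mod 27) gives 10075s ≡ 8 (mod 27), and since 4⁻¹ ≡ 7 (mod 27), s ≡ 2. Hence t ≡ 9533 + 10075·2 = 29683 (mod 272025).

29683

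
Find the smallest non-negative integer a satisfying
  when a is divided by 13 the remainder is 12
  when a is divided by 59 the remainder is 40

Combine the congruences pairwise.
From a ≡ 12 (mod 13) write a = 12 + 13t. Substituting into a ≡ 40 (mod 59) gives 13t ≡ 28 (mod 59), and since 13⁻¹ ≡ 50 (mod 59), t ≡ 43. Hence a ≡ 12 + 13·43 = 571 (mod 767).

571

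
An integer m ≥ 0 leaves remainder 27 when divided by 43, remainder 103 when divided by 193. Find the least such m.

From m ≡ 27 (mod 43) write m = 27 + 43t. Substituting into m ≡ 103 (mod 193) gives 43t ≡ 76 (mod 193), and since 43⁻¹ ≡ 9 (mod 193), t ≡ 105. Hence m ≡ 27 + 43·105 = 4542 (mod 8299).

4542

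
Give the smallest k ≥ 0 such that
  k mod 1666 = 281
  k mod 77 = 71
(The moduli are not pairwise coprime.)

Combine the congruences pairwise.
gcd(1666, 77) = 7 and 7 | (71 − 281), so the pair is consistent; merging gives k ≡ 3613 (mod 18326), where 18326 = lcm(1666, 77).
The solution is unique modulo lcm(1666, 77) = 18326.

3613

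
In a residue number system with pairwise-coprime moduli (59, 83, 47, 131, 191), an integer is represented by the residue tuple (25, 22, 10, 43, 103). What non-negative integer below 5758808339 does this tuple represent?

Combine the congruences pairwise.
From x ≡ 25 (mod 59) write x = 25 + 59t. Substituting into x ≡ 22 (mod 83) gives 59t ≡ 80 (mod 83), and since 59⁻¹ ≡ 38 (mod 83), t ≡ 52. Hence x ≡ 25 + 59·52 = 3093 (mod 4897).
From x ≡ 3093 (mod 4897) write x = 3093 + 4897t. Substituting into x ≡ 10 (mod 47) gives 4897t ≡ 19 (mod 47), and since 9⁻¹ ≡ 21 (mod 47), t ≡ 23. Hence x ≡ 3093 + 4897·23 = 115724 (mod 230159).
From x ≡ 115724 (mod 230159) write x = 115724 + 230159t. Substituting into x ≡ 43 (mod 131) gives 230159t ≡ 123 (mod 131), and since 123⁻¹ ≡ 49 (mod 131), t ≡ 1. Hence x ≡ 115724 + 230159·1 = 345883 (mod 30150829).
From x ≡ 345883 (mod 30150829) write x = 345883 + 30150829t. Substituting into x ≡ 103 (mod 191) gives 30150829t ≡ 121 (mod 191), and since 142⁻¹ ≡ 152 (mod 191), t ≡ 56. Hence x ≡ 345883 + 30150829·56 = 1688792307 (mod 5758808339).

1688792307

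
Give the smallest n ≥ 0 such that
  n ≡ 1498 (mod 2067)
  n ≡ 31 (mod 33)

gcd(2067, 33) = 3 and 3 | (31 − 1498), so the pair is consistent; merging gives n ≡ 9766 (mod 22737), where 22737 = lcm(2067, 33).
The solution is unique modulo lcm(2067, 33) = 22737.

9766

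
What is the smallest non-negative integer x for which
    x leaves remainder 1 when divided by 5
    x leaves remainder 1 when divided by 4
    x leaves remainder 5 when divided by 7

From x ≡ 1 (mod 5) write x = 1 + 5t. Substituting into x ≡ 1 (mod 4) gives 5t ≡ 0 (mod 4), and since 1⁻¹ ≡ 1 (mod 4), t ≡ 0. Hence x ≡ 1 + 5·0 = 1 (mod 20).
From x ≡ 1 (mod 20) write x = 1 + 20t. Substituting into x ≡ 5 (mod 7) gives 20t ≡ 4 (mod 7), and since 6⁻¹ ≡ 6 (mod 7), t ≡ 3. Hence x ≡ 1 + 20·3 = 61 (mod 140).

61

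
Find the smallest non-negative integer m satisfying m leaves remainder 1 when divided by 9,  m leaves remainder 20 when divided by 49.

Combine the congruences pairwise.
From m ≡ 1 (mod 9) write m = 1 + 9t. Substituting into m ≡ 20 (mod 49) gives 9t ≡ 19 (mod 49), and since 9⁻¹ ≡ 11 (mod 49), t ≡ 13. Hence m ≡ 1 + 9·13 = 118 (mod 441).

118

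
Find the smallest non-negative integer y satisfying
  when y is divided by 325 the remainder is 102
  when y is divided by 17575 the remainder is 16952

gcd(325, 17575) = 25 and 25 | (16952 − 102), so the pair is consistent; merging gives y ≡ 52102 (mod 228475), where 228475 = lcm(325, 17575).
The solution is unique modulo lcm(325, 17575) = 228475.

52102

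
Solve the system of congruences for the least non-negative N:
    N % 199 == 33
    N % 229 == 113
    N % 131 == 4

The moduli are pairwise coprime; M = 199·229·131 = 5969801.
M/199 = 29999; 29999 ≡ 149 (mod 199); 149·195 ≡ 1, so inverse 195.
M/229 = 26069; 26069 ≡ 192 (mod 229); 192·99 ≡ 1, so inverse 99.
M/131 = 45571; 45571 ≡ 114 (mod 131); 114·77 ≡ 1, so inverse 77.
N ≡ 33·29999·195 + 113·26069·99 + 4·45571·77 = 498713336.
498713336 mod 5969801 = 3219853.

3219853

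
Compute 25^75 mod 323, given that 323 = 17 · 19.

Mod 17: 25 ≡ 8; by Fermat, exponent reduces to 75 mod 16 = 11; 8^11 ≡ 2 (mod 17).
Mod 19: 25 ≡ 6; by Fermat, exponent reduces to 75 mod 18 = 3; 6^3 ≡ 7 (mod 19).
Combine by CRT: x ≡ 2 (mod 17), x ≡ 7 (mod 19) ⇒ x ≡ 121 (mod 323).

121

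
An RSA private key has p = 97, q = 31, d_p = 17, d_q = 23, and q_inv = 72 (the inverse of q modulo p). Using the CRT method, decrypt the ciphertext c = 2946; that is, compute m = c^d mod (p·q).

838

m₁ = c^(d_p) mod p: c ≡ 36 (mod 97), and 36^17 mod 97 = 62.
m₂ = c^(d_q) mod q: c ≡ 1 (mod 31), and 1^23 mod 31 = 1.
h = q_inv·(m₁ − m₂) mod p = 72·(62 − 1) mod 97 = 27.
m = m₂ + h·q = 1 + 27·31 = 838.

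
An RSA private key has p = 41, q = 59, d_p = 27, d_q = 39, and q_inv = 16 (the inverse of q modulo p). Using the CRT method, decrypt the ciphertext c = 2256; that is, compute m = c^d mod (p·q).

780

m₁ = c^(d_p) mod p: c ≡ 1 (mod 41), and 1^27 mod 41 = 1.
m₂ = c^(d_q) mod q: c ≡ 14 (mod 59), and 14^39 mod 59 = 13.
h = q_inv·(m₁ − m₂) mod p = 16·(1 − 13) mod 41 = 13.
m = m₂ + h·q = 13 + 13·59 = 780.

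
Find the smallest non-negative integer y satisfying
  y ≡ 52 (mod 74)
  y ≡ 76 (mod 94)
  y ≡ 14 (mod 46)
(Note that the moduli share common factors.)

gcd(74, 94) = 2 and 2 | (76 − 52), so the pair is consistent; merging gives y ≡ 2050 (mod 3478), where 3478 = lcm(74, 94).
gcd(3478, 46) = 2 and 2 | (14 − 2050), so the pair is consistent; merging gives y ≡ 57698 (mod 79994), where 79994 = lcm(3478, 46).
The solution is unique modulo lcm(74, 94, 46) = 79994.

57698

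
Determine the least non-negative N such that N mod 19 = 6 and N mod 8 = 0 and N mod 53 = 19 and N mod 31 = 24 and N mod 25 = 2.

188752

The moduli are pairwise coprime; M = 19·8·53·31·25 = 6243400.
M/19 = 328600; 328600 ≡ 14 (mod 19); 14·15 ≡ 1, so inverse 15.
M/8 = 780425; 780425 ≡ 1 (mod 8), inverse 1.
M/53 = 117800; 117800 ≡ 34 (mod 53); 34·39 ≡ 1, so inverse 39.
M/31 = 201400; 201400 ≡ 24 (mod 31); 24·22 ≡ 1, so inverse 22.
M/25 = 249736; 249736 ≡ 11 (mod 25); 11·16 ≡ 1, so inverse 16.
N ≡ 6·328600·15 + 0·780425·1 + 19·117800·39 + 24·201400·22 + 2·249736·16 = 231194552.
231194552 mod 6243400 = 188752.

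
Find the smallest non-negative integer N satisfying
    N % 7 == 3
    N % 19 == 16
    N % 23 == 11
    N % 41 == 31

11511

The moduli are pairwise coprime; M = 7·19·23·41 = 125419.
M/7 = 17917; 17917 ≡ 4 (mod 7); 4·2 ≡ 1, so inverse 2.
M/19 = 6601; 6601 ≡ 8 (mod 19); 8·12 ≡ 1, so inverse 12.
M/23 = 5453; 5453 ≡ 2 (mod 23); 2·12 ≡ 1, so inverse 12.
M/41 = 3059; 3059 ≡ 25 (mod 41); 25·23 ≡ 1, so inverse 23.
N ≡ 3·17917·2 + 16·6601·12 + 11·5453·12 + 31·3059·23 = 4275757.
4275757 mod 125419 = 11511.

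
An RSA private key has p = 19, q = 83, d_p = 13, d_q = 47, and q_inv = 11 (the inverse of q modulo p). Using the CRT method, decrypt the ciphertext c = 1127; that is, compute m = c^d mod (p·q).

m₁ = c^(d_p) mod p: c ≡ 6 (mod 19), and 6^13 mod 19 = 4.
m₂ = c^(d_q) mod q: c ≡ 48 (mod 83), and 48^47 mod 83 = 51.
h = q_inv·(m₁ − m₂) mod p = 11·(4 − 51) mod 19 = 15.
m = m₂ + h·q = 51 + 15·83 = 1296.

1296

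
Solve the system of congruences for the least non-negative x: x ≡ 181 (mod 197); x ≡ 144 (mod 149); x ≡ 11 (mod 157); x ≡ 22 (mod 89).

315173586

The moduli are pairwise coprime; N = 197·149·157·89 = 410149469.
N/197 = 2081977; 2081977 ≡ 81 (mod 197); 81·90 ≡ 1, so inverse 90.
N/149 = 2752681; 2752681 ≡ 55 (mod 149); 55·84 ≡ 1, so inverse 84.
N/157 = 2612417; 2612417 ≡ 94 (mod 157); 94·152 ≡ 1, so inverse 152.
N/89 = 4608421; 4608421 ≡ 1 (mod 89), inverse 1.
x ≡ 181·2081977·90 + 144·2752681·84 + 11·2612417·152 + 22·4608421·1 = 71681181192.
71681181192 mod 410149469 = 315173586.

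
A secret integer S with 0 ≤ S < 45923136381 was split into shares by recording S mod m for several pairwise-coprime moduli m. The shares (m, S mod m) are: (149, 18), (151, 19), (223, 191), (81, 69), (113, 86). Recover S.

From S ≡ 18 (mod 149) write S = 18 + 149t. Substituting into S ≡ 19 (mod 151) gives 149t ≡ 1 (mod 151), and since 149⁻¹ ≡ 75 (mod 151), t ≡ 75. Hence S ≡ 18 + 149·75 = 11193 (mod 22499).
From S ≡ 11193 (mod 22499) write S = 11193 + 22499t. Substituting into S ≡ 191 (mod 223) gives 22499t ≡ 148 (mod 223), and since 199⁻¹ ≡ 65 (mod 223), t ≡ 31. Hence S ≡ 11193 + 22499·31 = 708662 (mod 5017277).
From S ≡ 708662 (mod 5017277) write S = 708662 + 5017277t. Substituting into S ≡ 69 (mod 81) gives 5017277t ≡ 76 (mod 81), and since 56⁻¹ ≡ 68 (mod 81), t ≡ 65. Hence S ≡ 708662 + 5017277·65 = 326831667 (mod 406399437).
From S ≡ 326831667 (mod 406399437) write S = 326831667 + 406399437t. Substituting into S ≡ 86 (mod 113) gives 406399437t ≡ 14 (mod 113), and since 22⁻¹ ≡ 36 (mod 113), t ≡ 52. Hence S ≡ 326831667 + 406399437·52 = 21459602391 (mod 45923136381).

21459602391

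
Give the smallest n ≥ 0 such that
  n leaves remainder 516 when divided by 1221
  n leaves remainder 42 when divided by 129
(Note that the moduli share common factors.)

Combine the congruences pairwise.
gcd(1221, 129) = 3 and 3 | (42 − 516), so the pair is consistent; merging gives n ≡ 6621 (mod 52503), where 52503 = lcm(1221, 129).
The solution is unique modulo lcm(1221, 129) = 52503.

6621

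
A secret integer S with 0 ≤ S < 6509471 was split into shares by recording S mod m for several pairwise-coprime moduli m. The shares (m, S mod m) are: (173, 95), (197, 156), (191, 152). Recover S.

From S ≡ 95 (mod 173) write S = 95 + 173t. Substituting into S ≡ 156 (mod 197) gives 173t ≡ 61 (mod 197), and since 173⁻¹ ≡ 41 (mod 197), t ≡ 137. Hence S ≡ 95 + 173·137 = 23796 (mod 34081).
From S ≡ 23796 (mod 34081) write S = 23796 + 34081t. Substituting into S ≡ 152 (mod 191) gives 34081t ≡ 40 (mod 191), and since 83⁻¹ ≡ 168 (mod 191), t ≡ 35. Hence S ≡ 23796 + 34081·35 = 1216631 (mod 6509471).

1216631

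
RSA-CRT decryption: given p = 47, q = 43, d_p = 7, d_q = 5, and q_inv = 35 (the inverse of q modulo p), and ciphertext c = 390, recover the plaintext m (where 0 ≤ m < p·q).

71

m₁ = c^(d_p) mod p: c ≡ 14 (mod 47), and 14^7 mod 47 = 24.
m₂ = c^(d_q) mod q: c ≡ 3 (mod 43), and 3^5 mod 43 = 28.
h = q_inv·(m₁ − m₂) mod p = 35·(24 − 28) mod 47 = 1.
m = m₂ + h·q = 28 + 1·43 = 71.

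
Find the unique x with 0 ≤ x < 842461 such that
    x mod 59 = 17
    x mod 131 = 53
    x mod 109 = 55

158432

From x ≡ 17 (mod 59) write x = 17 + 59t. Substituting into x ≡ 53 (mod 131) gives 59t ≡ 36 (mod 131), and since 59⁻¹ ≡ 20 (mod 131), t ≡ 65. Hence x ≡ 17 + 59·65 = 3852 (mod 7729).
From x ≡ 3852 (mod 7729) write x = 3852 + 7729t. Substituting into x ≡ 55 (mod 109) gives 7729t ≡ 18 (mod 109), and since 99⁻¹ ≡ 98 (mod 109), t ≡ 20. Hence x ≡ 3852 + 7729·20 = 158432 (mod 842461).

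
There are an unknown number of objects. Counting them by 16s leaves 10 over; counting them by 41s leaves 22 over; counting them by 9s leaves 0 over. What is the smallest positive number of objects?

The moduli are pairwise coprime; M = 16·41·9 = 5904.
M/16 = 369; 369 ≡ 1 (mod 16), inverse 1.
M/41 = 144; 144 ≡ 21 (mod 41); 21·2 ≡ 1, so inverse 2.
M/9 = 656; 656 ≡ 8 (mod 9); 8·8 ≡ 1, so inverse 8.
N ≡ 10·369·1 + 22·144·2 + 0·656·8 = 10026.
10026 mod 5904 = 4122.

4122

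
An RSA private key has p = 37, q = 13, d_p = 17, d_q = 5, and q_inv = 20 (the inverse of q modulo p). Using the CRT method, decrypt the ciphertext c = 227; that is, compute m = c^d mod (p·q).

m₁ = c^(d_p) mod p: c ≡ 5 (mod 37), and 5^17 mod 37 = 22.
m₂ = c^(d_q) mod q: c ≡ 6 (mod 13), and 6^5 mod 13 = 2.
h = q_inv·(m₁ − m₂) mod p = 20·(22 − 2) mod 37 = 30.
m = m₂ + h·q = 2 + 30·13 = 392.

392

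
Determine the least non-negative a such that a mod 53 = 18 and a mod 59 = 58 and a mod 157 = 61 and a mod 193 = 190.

From a ≡ 18 (mod 53) write a = 18 + 53t. Substituting into a ≡ 58 (mod 59) gives 53t ≡ 40 (mod 59), and since 53⁻¹ ≡ 49 (mod 59), t ≡ 13. Hence a ≡ 18 + 53·13 = 707 (mod 3127).
From a ≡ 707 (mod 3127) write a = 707 + 3127t. Substituting into a ≡ 61 (mod 157) gives 3127t ≡ 139 (mod 157), and since 144⁻¹ ≡ 12 (mod 157), t ≡ 98. Hence a ≡ 707 + 3127·98 = 307153 (mod 490939).
From a ≡ 307153 (mod 490939) write a = 307153 + 490939t. Substituting into a ≡ 190 (mod 193) gives 490939t ≡ 100 (mod 193), and since 140⁻¹ ≡ 142 (mod 193), t ≡ 111. Hence a ≡ 307153 + 490939·111 = 54801382 (mod 94751227).

54801382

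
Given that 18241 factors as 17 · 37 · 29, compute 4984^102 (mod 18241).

1851

Mod 17: 4984 ≡ 3; by Fermat, exponent reduces to 102 mod 16 = 6; 3^6 ≡ 15 (mod 17).
Mod 37: 4984 ≡ 26; by Fermat, exponent reduces to 102 mod 36 = 30; 26^30 ≡ 1 (mod 37).
Mod 29: 4984 ≡ 25; by Fermat, exponent reduces to 102 mod 28 = 18; 25^18 ≡ 24 (mod 29).
Combine by CRT: x ≡ 15 (mod 17), x ≡ 1 (mod 37), x ≡ 24 (mod 29) ⇒ x ≡ 1851 (mod 18241).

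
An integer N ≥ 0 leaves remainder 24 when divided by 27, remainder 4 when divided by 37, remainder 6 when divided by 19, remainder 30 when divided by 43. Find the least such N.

407670

Combine the congruences pairwise.
From N ≡ 24 (mod 27) write N = 24 + 27t. Substituting into N ≡ 4 (mod 37) gives 27t ≡ 17 (mod 37), and since 27⁻¹ ≡ 11 (mod 37), t ≡ 2. Hence N ≡ 24 + 27·2 = 78 (mod 999).
From N ≡ 78 (mod 999) write N = 78 + 999t. Substituting into N ≡ 6 (mod 19) gives 999t ≡ 4 (mod 19), and since 11⁻¹ ≡ 7 (mod 19), t ≡ 9. Hence N ≡ 78 + 999·9 = 9069 (mod 18981).
From N ≡ 9069 (mod 18981) write N = 9069 + 18981t. Substituting into N ≡ 30 (mod 43) gives 18981t ≡ 34 (mod 43), and since 18⁻¹ ≡ 12 (mod 43), t ≡ 21. Hence N ≡ 9069 + 18981·21 = 407670 (mod 816183).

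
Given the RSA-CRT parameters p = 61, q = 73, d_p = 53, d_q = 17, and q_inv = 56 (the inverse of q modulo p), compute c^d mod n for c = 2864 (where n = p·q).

2840

m₁ = c^(d_p) mod p: c ≡ 58 (mod 61), and 58^53 mod 61 = 34.
m₂ = c^(d_q) mod q: c ≡ 17 (mod 73), and 17^17 mod 73 = 66.
h = q_inv·(m₁ − m₂) mod p = 56·(34 − 66) mod 61 = 38.
m = m₂ + h·q = 66 + 38·73 = 2840.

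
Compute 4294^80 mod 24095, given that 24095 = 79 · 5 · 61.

Mod 79: 4294 ≡ 28; by Fermat, exponent reduces to 80 mod 78 = 2; 28^2 ≡ 73 (mod 79).
Mod 5: 4294 ≡ 4; since 4 | 80, by Fermat 4^80 ≡ 1 (mod 5).
Mod 61: 4294 ≡ 24; by Fermat, exponent reduces to 80 mod 60 = 20; 24^20 ≡ 1 (mod 61).
Combine by CRT: x ≡ 73 (mod 79), x ≡ 1 (mod 5), x ≡ 1 (mod 61) ⇒ x ≡ 4576 (mod 24095).

4576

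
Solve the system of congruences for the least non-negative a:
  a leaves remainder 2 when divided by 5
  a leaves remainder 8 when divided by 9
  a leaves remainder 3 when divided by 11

377

The moduli are pairwise coprime; N = 5·9·11 = 495.
N/5 = 99; 99 ≡ 4 (mod 5); 4·4 ≡ 1, so inverse 4.
N/9 = 55; 55 ≡ 1 (mod 9), inverse 1.
N/11 = 45; 45 ≡ 1 (mod 11), inverse 1.
a ≡ 2·99·4 + 8·55·1 + 3·45·1 = 1367.
1367 mod 495 = 377.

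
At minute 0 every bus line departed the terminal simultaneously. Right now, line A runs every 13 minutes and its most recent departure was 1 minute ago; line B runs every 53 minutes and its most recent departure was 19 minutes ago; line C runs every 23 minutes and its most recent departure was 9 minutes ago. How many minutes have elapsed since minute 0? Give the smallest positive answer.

The moduli are pairwise coprime; N = 13·53·23 = 15847.
N/13 = 1219; 1219 ≡ 10 (mod 13); 10·4 ≡ 1, so inverse 4.
N/53 = 299; 299 ≡ 34 (mod 53); 34·39 ≡ 1, so inverse 39.
N/23 = 689; 689 ≡ 22 (mod 23); 22·22 ≡ 1, so inverse 22.
t ≡ 1·1219·4 + 19·299·39 + 9·689·22 = 362857.
362857 mod 15847 = 14223.

14223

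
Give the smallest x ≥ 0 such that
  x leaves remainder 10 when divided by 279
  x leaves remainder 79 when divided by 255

15634

Combine the congruences pairwise.
gcd(279, 255) = 3 and 3 | (79 − 10), so the pair is consistent; merging gives x ≡ 15634 (mod 23715), where 23715 = lcm(279, 255).
The solution is unique modulo lcm(279, 255) = 23715.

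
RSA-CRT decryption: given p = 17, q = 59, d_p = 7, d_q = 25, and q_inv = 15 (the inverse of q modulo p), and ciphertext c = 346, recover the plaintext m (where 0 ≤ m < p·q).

439

m₁ = c^(d_p) mod p: c ≡ 6 (mod 17), and 6^7 mod 17 = 14.
m₂ = c^(d_q) mod q: c ≡ 51 (mod 59), and 51^25 mod 59 = 26.
h = q_inv·(m₁ − m₂) mod p = 15·(14 − 26) mod 17 = 7.
m = m₂ + h·q = 26 + 7·59 = 439.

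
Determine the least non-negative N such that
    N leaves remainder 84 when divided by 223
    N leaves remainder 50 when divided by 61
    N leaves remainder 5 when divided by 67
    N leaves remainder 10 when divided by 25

18729185

From N ≡ 84 (mod 223) write N = 84 + 223t. Substituting into N ≡ 50 (mod 61) gives 223t ≡ 27 (mod 61), and since 40⁻¹ ≡ 29 (mod 61), t ≡ 51. Hence N ≡ 84 + 223·51 = 11457 (mod 13603).
From N ≡ 11457 (mod 13603) write N = 11457 + 13603t. Substituting into N ≡ 5 (mod 67) gives 13603t ≡ 5 (mod 67), and since 2⁻¹ ≡ 34 (mod 67), t ≡ 36. Hence N ≡ 11457 + 13603·36 = 501165 (mod 911401).
From N ≡ 501165 (mod 911401) write N = 501165 + 911401t. Substituting into N ≡ 10 (mod 25) gives 911401t ≡ 20 (mod 25), and since 1⁻¹ ≡ 1 (mod 25), t ≡ 20. Hence N ≡ 501165 + 911401·20 = 18729185 (mod 22785025).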